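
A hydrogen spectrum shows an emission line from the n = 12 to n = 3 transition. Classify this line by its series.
Paschen series

The spectral series in hydrogen are named based on the final (lower) energy level:
- Lyman series: n_final = 1 (ultraviolet)
- Balmer series: n_final = 2 (visible/near-UV)
- Paschen series: n_final = 3 (infrared)
- Brackett series: n_final = 4 (infrared)
- Pfund series: n_final = 5 (far infrared)

Since this transition ends at n = 3, it belongs to the Paschen series.

For reference, this 12 → 3 line has photon energy
ΔE = 13.6057 eV × (1/3² - 1/12²) = 1.417260 eV,
corresponding to wavelength λ = hc/ΔE = 1239.84 eV·nm / 1.417260 eV = 874.81 nm in the infrared region.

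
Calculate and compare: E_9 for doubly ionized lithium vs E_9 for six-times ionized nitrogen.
N⁶⁺ at n = 9 (E = -8.231 eV)

Using E_n = -13.6057 Z² / n² eV:

Li²⁺ (Z = 3) at n = 9:
E = -13.6057 × 3² / 9² = -13.6057 × 9 / 81 = -1.511744 eV

N⁶⁺ (Z = 7) at n = 9:
E = -13.6057 × 7² / 9² = -13.6057 × 49 / 81 = -8.230609 eV

Since -8.230609 eV < -1.511744 eV,
N⁶⁺ at n = 9 is more tightly bound (requires more energy to ionize).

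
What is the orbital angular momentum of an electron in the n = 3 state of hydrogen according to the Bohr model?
3.16e-34 J·s (or 3ℏ)

In the Bohr model, angular momentum is quantized:
L = nℏ

where ℏ = h/(2π) = 1.0546e-34 J·s

For n = 3:
L = 3 × 1.0546e-34 J·s
L = 3.16e-34 J·s

This can also be written as L = 3ℏ.
The angular momentum is an integer multiple of the reduced Planck constant.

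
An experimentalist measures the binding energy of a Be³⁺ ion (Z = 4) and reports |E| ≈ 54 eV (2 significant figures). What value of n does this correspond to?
n = 2

The exact energy levels follow E_n = -13.6057 Z² / n² eV with Z = 4.

The measured value (-54 eV) is reported to only 2 significant figures, so we must test candidate n values and see which one matches to that precision.

Candidate energies:
  n = 1:  E = -13.6057 × 4² / 1² = -217.69120 eV
  n = 2:  E = -13.6057 × 4² / 2² = -54.42280 eV  ← matches
  n = 3:  E = -13.6057 × 4² / 3² = -24.18791 eV
  n = 4:  E = -13.6057 × 4² / 4² = -13.60570 eV

Checking against the measurement of -54 eV (2 sig figs), only n = 2 agrees:
E_2 = -54.42280 eV, which rounds to -54 eV ✓

Therefore n = 2.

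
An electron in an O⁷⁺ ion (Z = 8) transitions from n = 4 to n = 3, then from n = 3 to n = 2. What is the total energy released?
163.27 eV

The energy levels of O⁷⁺ are E_n = -13.6057 × 8² / n² eV.

First transition (4 → 3):
ΔE₁ = |E_3 - E_4|
ΔE₁ = |-96.75164444 - (-54.42280000)| = 42.32884 eV

Second transition (3 → 2):
ΔE₂ = |E_2 - E_3|
ΔE₂ = |-217.69120000 - (-96.75164444)| = 120.93956 eV

Total energy released:
E_total = ΔE₁ + ΔE₂ = 42.32884 + 120.93956 = 163.27 eV

Note: This equals the direct transition 4 → 2: 163.27 eV ✓
Energy is conserved regardless of the path taken.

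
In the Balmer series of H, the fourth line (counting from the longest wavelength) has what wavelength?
410.07 nm

The lines of a series are numbered from the longest wavelength (smallest ΔE) outward; the fourth line is the transition from n = n_f + 4 to n_f.
The Balmer series has all transitions ending at n_f = 2.

For H, the fourth line (δ-line) is the jump from n = 6 to n = 2:
E_6 = -13.6057 / 6² = -0.377936 eV
E_2 = -13.6057 / 2² = -3.401425 eV
ΔE = E_6 - E_2 = 3.023489 eV

λ = hc/E = 1239.84 eV·nm / 3.023489 eV
λ = 410.07 nm

This is the δ-line of the Balmer series in H.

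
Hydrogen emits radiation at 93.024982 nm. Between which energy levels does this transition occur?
n = 7 → n = 1

First, find the photon energy from the wavelength (hc = 1239.84 eV·nm):
E = hc/λ = 1239.84 eV·nm / 93.024982 nm = 13.328033 eV

The energy levels of hydrogen satisfy E_n = -13.6057 / n² eV, so an emission n_i → n_f releases
ΔE = 13.6057 × (1/n_f² − 1/n_i²) eV.

Setting ΔE equal to the photon energy:
1/n_f² − 1/n_i² = 13.328033 / 13.6057 = 0.97959186

Since 1/n_i² must be positive, we need 1/n_f² > 0.97959186, i.e. n_f ≤ 1. For each allowed n_f, solve n_i = (1/n_f² − 0.97959186)^(−1/2) and check whether it is a whole number:
  n_f = 1: 1/n_i² = 1.00000000 − 0.97959186 = 0.02040814 → n_i = 7.000  → integer, n_i = 7 ✓

Only n_f = 1 gives an integer upper level, n_i = 7.

The transition is from n = 7 to n = 1 (emission).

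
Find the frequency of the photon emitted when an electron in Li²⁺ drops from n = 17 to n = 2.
7.30e+15 Hz

First, find the transition energy:
E_17 = -13.6057 × 3² / 17² = -0.42371 eV
E_2 = -13.6057 × 3² / 2² = -30.61283 eV
|ΔE| = |E_2 - E_17| = 30.18912 eV

Convert to Joules: E = 30.18912 eV × (1.602177 × 10⁻¹⁹ J/eV) = 4.8368e-18 J

Using E = hf:
f = E/h = 4.8368e-18 J / (6.62607 × 10⁻³⁴ J·s)
f = 7.30e+15 Hz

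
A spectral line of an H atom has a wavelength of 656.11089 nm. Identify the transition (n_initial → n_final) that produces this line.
n = 3 → n = 2

First, find the photon energy from the wavelength (hc = 1239.84 eV·nm):
E = hc/λ = 1239.84 eV·nm / 656.11089 nm = 1.8896806 eV

The energy levels of hydrogen satisfy E_n = -13.6057 / n² eV, so an emission n_i → n_f releases
ΔE = 13.6057 × (1/n_f² − 1/n_i²) eV.

Setting ΔE equal to the photon energy:
1/n_f² − 1/n_i² = 1.8896806 / 13.6057 = 0.13888889

Since 1/n_i² must be positive, we need 1/n_f² > 0.13888889, i.e. n_f ≤ 2. For each allowed n_f, solve n_i = (1/n_f² − 0.13888889)^(−1/2) and check whether it is a whole number:
  n_f = 1: 1/n_i² = 1.00000000 − 0.13888889 = 0.86111111 → n_i = 1.078  (not an integer) ✗
  n_f = 2: 1/n_i² = 0.25000000 − 0.13888889 = 0.11111111 → n_i = 3.000  → integer, n_i = 3 ✓

Only n_f = 2 gives an integer upper level, n_i = 3.

The transition is from n = 3 to n = 2 (emission).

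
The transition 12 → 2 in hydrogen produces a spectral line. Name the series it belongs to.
Balmer series

The spectral series in hydrogen are named based on the final (lower) energy level:
- Lyman series: n_final = 1 (ultraviolet)
- Balmer series: n_final = 2 (visible/near-UV)
- Paschen series: n_final = 3 (infrared)
- Brackett series: n_final = 4 (infrared)
- Pfund series: n_final = 5 (far infrared)

Since this transition ends at n = 2, it belongs to the Balmer series.

For reference, this 12 → 2 line has photon energy
ΔE = 13.6057 eV × (1/2² - 1/12²) = 3.306940972 eV,
corresponding to wavelength λ = hc/ΔE = 1239.84 eV·nm / 3.306940972 eV = 374.92051 nm in the visible/near-UV region.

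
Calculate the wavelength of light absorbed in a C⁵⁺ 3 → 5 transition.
35.60 nm

First, find the transition energy using E_n = -13.6057 Z² / n² eV:
E_3 = -13.6057 × 6² / 3² = -54.4228 eV
E_5 = -13.6057 × 6² / 5² = -19.5922 eV

Photon energy: |ΔE| = |E_5 - E_3| = 34.8306 eV

Convert to wavelength using E = hc/λ with hc = 1239.84 eV·nm:
λ = hc/E = 1239.84 eV·nm / 34.8306 eV
λ = 35.60 nm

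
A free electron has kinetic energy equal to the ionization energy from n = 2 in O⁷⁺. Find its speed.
8.75e+06 m/s (or 2.9189% of c)

The binding energy at n = 2 for O⁷⁺ is:
E_2 = -13.6057 × 8²/2² = -217.691200 eV
|E_2| = 217.691200 eV

Convert to Joules:
KE = 217.691200 eV × (1.602177 × 10⁻¹⁹ J/eV) = 3.4878e-17 J

Using KE = ½mv²:
v = √(2·KE/m_e)
v = √(2 × 3.4878e-17 J / 9.10938 × 10⁻³¹ kg)
v = 8.75e+06 m/s

This is approximately 2.9189% the speed of light.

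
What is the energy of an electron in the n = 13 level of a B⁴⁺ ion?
-2.01 eV

For hydrogen-like ions, the energy levels scale with Z²:
E_n = -13.6057 Z² / n² eV

For B⁴⁺ (Z = 5) at n = 13:
E_13 = -13.6057 × 5² / 13²
E_13 = -13.6057 × 25 / 169
E_13 = -340.1425 / 169
E_13 = -2.01 eV

The energy is 25 times more negative than hydrogen at the same n due to the stronger nuclear charge.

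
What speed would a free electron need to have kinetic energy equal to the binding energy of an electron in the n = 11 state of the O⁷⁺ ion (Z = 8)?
1.591e+06 m/s (or 0.530717% of c)

The binding energy at n = 11 for O⁷⁺ is:
E_11 = -13.6057 × 8²/11² = -7.19640331 eV
|E_11| = 7.19640331 eV

Convert to Joules:
KE = 7.19640331 eV × (1.602177 × 10⁻¹⁹ J/eV) = 1.15299e-18 J

Using KE = ½mv²:
v = √(2·KE/m_e)
v = √(2 × 1.15299e-18 J / 9.10938 × 10⁻³¹ kg)
v = 1.591e+06 m/s

This is approximately 0.530717% the speed of light.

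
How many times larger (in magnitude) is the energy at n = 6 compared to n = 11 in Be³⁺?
3.3611

Using E_n = -13.6057 Z² / n² eV with Z = 4:

E_6 = -13.6057 × 4² / 6² = -217.6912 / 36 = -6.0469777778 eV
E_11 = -13.6057 × 4² / 11² = -217.6912 / 121 = -1.7991008264 eV

The ratio is:
E_6/E_11 = (-6.0469777778) / (-1.7991008264)
E_6/E_11 = (-217.6912/36) / (-217.6912/121)
E_6/E_11 = 121/36
E_6/E_11 = 3.3611
(Note: the Z² factors cancel in the ratio.)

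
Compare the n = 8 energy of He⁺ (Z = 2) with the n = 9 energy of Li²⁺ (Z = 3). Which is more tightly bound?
Li²⁺ at n = 9 (E = -1.51174 eV)

Using E_n = -13.6057 Z² / n² eV:

He⁺ (Z = 2) at n = 8:
E = -13.6057 × 2² / 8² = -13.6057 × 4 / 64 = -0.85035625 eV

Li²⁺ (Z = 3) at n = 9:
E = -13.6057 × 3² / 9² = -13.6057 × 9 / 81 = -1.51174444 eV

Since -1.51174444 eV < -0.85035625 eV,
Li²⁺ at n = 9 is more tightly bound (requires more energy to ionize).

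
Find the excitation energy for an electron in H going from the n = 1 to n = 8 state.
13.393 eV

The energy levels of a hydrogen-like atom are E_n = -13.6057 eV / n².

Energy at n = 1: E_1 = -13.6057 / 1² = -13.605700 eV
Energy at n = 8: E_8 = -13.6057 / 8² = -0.212589 eV

The excitation energy is the difference:
ΔE = E_8 - E_1
ΔE = -0.212589 - (-13.605700)
ΔE = 13.393 eV

Since this is positive, energy must be absorbed (photon absorption).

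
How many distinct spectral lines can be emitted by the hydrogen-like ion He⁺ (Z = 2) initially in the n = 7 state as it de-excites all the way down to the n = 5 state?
3

The electron can occupy levels n = 5, 6, ..., 7 during de-excitation — that is m = 7 - 5 + 1 = 3 distinct levels.

The number of distinct spectral lines equals the number of ways to choose 2 of these m levels (each pair gives one possible emission transition):

Number of lines = m(m-1)/2 = 3×2/2 = 3

These correspond to all possible transitions between the 3 levels:
7 → 6, 7 → 5, 6 → 5

Each transition produces a photon with a unique energy (and thus wavelength). This count does not depend on Z.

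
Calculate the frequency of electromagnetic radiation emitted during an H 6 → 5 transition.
4.021e+13 Hz

First, find the transition energy:
E_6 = -13.6057 / 6² = -0.3779361 eV
E_5 = -13.6057 / 5² = -0.5442280 eV
|ΔE| = |E_5 - E_6| = 0.1662919 eV

Convert to Joules: E = 0.1662919 eV × (1.602177 × 10⁻¹⁹ J/eV) = 2.66429e-20 J

Using E = hf:
f = E/h = 2.66429e-20 J / (6.62607 × 10⁻³⁴ J·s)
f = 4.021e+13 Hz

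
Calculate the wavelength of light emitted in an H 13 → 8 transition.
9386.89873 nm

First, find the transition energy using E_n = -13.6057 / n² eV:
E_13 = -13.6057 / 13² = -0.08050710059 eV
E_8 = -13.6057 / 8² = -0.21258906250 eV

Photon energy: |ΔE| = |E_8 - E_13| = 0.13208196191 eV

Convert to wavelength using E = hc/λ with hc = 1239.84 eV·nm:
λ = hc/E = 1239.84 eV·nm / 0.13208196191 eV
λ = 9386.89873 nm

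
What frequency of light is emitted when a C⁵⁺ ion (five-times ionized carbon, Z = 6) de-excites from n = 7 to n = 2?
2.719e+16 Hz

First, find the transition energy:
E_7 = -13.6057 × 6² / 7² = -9.99602449 eV
E_2 = -13.6057 × 6² / 2² = -122.45130000 eV
|ΔE| = |E_2 - E_7| = 112.45527551 eV

Convert to Joules: E = 112.45527551 eV × (1.602177 × 10⁻¹⁹ J/eV) = 1.80173e-17 J

Using E = hf:
f = E/h = 1.80173e-17 J / (6.62607 × 10⁻³⁴ J·s)
f = 2.719e+16 Hz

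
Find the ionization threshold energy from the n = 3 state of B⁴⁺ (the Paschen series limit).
37.7936 eV

The series limit corresponds to the transition from n = ∞ to n = 3.
This is the highest energy (shortest wavelength) transition in the Paschen series.

E_∞ = 0 eV
E_3 = -13.6057 × 5² / 3² = -37.7936 eV

Energy at series limit:
ΔE = E_∞ - E_3 = 0 - (-37.7936) = 37.7936 eV

This energy equals the ionization energy from the n = 3 state of B⁴⁺.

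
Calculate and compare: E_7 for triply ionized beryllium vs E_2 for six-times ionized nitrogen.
N⁶⁺ at n = 2 (E = -166.67 eV)

Using E_n = -13.6057 Z² / n² eV:

Be³⁺ (Z = 4) at n = 7:
E = -13.6057 × 4² / 7² = -13.6057 × 16 / 49 = -4.44268 eV

N⁶⁺ (Z = 7) at n = 2:
E = -13.6057 × 7² / 2² = -13.6057 × 49 / 4 = -166.66983 eV

Since -166.66983 eV < -4.44268 eV,
N⁶⁺ at n = 2 is more tightly bound (requires more energy to ionize).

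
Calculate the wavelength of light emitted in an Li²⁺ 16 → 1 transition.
10.1649 nm

First, find the transition energy using E_n = -13.6057 Z² / n² eV:
E_16 = -13.6057 × 3² / 16² = -0.478325 eV
E_1 = -13.6057 × 3² / 1² = -122.451300 eV

Photon energy: |ΔE| = |E_1 - E_16| = 121.972975 eV

Convert to wavelength using E = hc/λ with hc = 1239.84 eV·nm:
λ = hc/E = 1239.84 eV·nm / 121.972975 eV
λ = 10.1649 nm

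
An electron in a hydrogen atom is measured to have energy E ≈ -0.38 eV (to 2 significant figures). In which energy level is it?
n = 6

The exact energy levels follow E_n = -13.6057 eV / n².

The measured value (-0.38 eV) is reported to only 2 significant figures, so we must test candidate n values and see which one matches to that precision.

Candidate energies:
  n = 4:  E = -13.6057/4² = -0.850356 eV
  n = 5:  E = -13.6057/5² = -0.544228 eV
  n = 6:  E = -13.6057/6² = -0.377936 eV  ← matches
  n = 7:  E = -13.6057/7² = -0.277667 eV
  n = 8:  E = -13.6057/8² = -0.212589 eV

Checking against the measurement of -0.38 eV (2 sig figs), only n = 6 agrees:
E_6 = -0.377936 eV, which rounds to -0.38 eV ✓

Therefore n = 6.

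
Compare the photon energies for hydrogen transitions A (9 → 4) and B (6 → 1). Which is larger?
6 → 1

Calculate the energy for each transition:

Transition 9 → 4:
ΔE₁ = |E_4 - E_9| = |-13.6057/4² - (-13.6057/9²)|
ΔE₁ = |-0.85035625 - (-0.16797160)| = 0.68238 eV

Transition 6 → 1:
ΔE₂ = |E_1 - E_6| = |-13.6057/1² - (-13.6057/6²)|
ΔE₂ = |-13.60570000 - (-0.37793611)| = 13.22776 eV

Since 13.22776 eV > 0.68238 eV, the transition 6 → 1 emits the more energetic photon.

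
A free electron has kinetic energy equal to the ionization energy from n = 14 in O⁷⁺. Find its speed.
1.2501e+06 m/s (or 0.416992% of c)

The binding energy at n = 14 for O⁷⁺ is:
E_14 = -13.6057 × 8²/14² = -4.44267755 eV
|E_14| = 4.44267755 eV

Convert to Joules:
KE = 4.44267755 eV × (1.602177 × 10⁻¹⁹ J/eV) = 7.117956e-19 J

Using KE = ½mv²:
v = √(2·KE/m_e)
v = √(2 × 7.117956e-19 J / 9.10938 × 10⁻³¹ kg)
v = 1.2501e+06 m/s

This is approximately 0.416992% the speed of light.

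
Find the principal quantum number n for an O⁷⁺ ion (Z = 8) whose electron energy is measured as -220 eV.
n = 2

The exact energy levels follow E_n = -13.6057 Z² / n² eV with Z = 8.

The measured value (-220 eV) is reported to only 2 significant figures, so we must test candidate n values and see which one matches to that precision.

Candidate energies:
  n = 1:  E = -13.6057 × 8² / 1² = -870.76480 eV
  n = 2:  E = -13.6057 × 8² / 2² = -217.69120 eV  ← matches
  n = 3:  E = -13.6057 × 8² / 3² = -96.75164 eV
  n = 4:  E = -13.6057 × 8² / 4² = -54.42280 eV

Checking against the measurement of -220 eV (2 sig figs), only n = 2 agrees:
E_2 = -217.69120 eV, which rounds to -220 eV ✓

Therefore n = 2.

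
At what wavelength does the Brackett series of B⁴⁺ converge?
58.3210 nm

The series limit corresponds to the transition from n = ∞ to n = 4.
This is the highest energy (shortest wavelength) transition in the Brackett series.

E_∞ = 0 eV
E_4 = -13.6057 × 5² / 4² = -21.258906 eV

Energy at series limit:
ΔE = E_∞ - E_4 = 0 - (-21.258906) = 21.258906 eV
λ = hc/E = 1239.84 eV·nm / 21.258906 eV = 58.3210 nm

This energy equals the ionization energy from the n = 4 state of B⁴⁺.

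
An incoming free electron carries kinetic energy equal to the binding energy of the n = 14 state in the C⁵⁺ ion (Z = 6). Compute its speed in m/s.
9.376e+05 m/s (or 0.31% of c)

The binding energy at n = 14 for C⁵⁺ is:
E_14 = -13.6057 × 6²/14² = -2.499006 eV
|E_14| = 2.499006 eV

Convert to Joules:
KE = 2.499006 eV × (1.602177 × 10⁻¹⁹ J/eV) = 4.00385e-19 J

Using KE = ½mv²:
v = √(2·KE/m_e)
v = √(2 × 4.00385e-19 J / 9.10938 × 10⁻³¹ kg)
v = 9.376e+05 m/s

This is approximately 0.31% the speed of light.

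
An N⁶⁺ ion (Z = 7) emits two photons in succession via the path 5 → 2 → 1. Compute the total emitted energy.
640.01213 eV

The energy levels of N⁶⁺ are E_n = -13.6057 × 7² / n² eV.

First transition (5 → 2):
ΔE₁ = |E_2 - E_5|
ΔE₁ = |-166.66982500000 - (-26.66717200000)| = 140.00265300 eV

Second transition (2 → 1):
ΔE₂ = |E_1 - E_2|
ΔE₂ = |-666.67930000000 - (-166.66982500000)| = 500.00947500 eV

Total energy released:
E_total = ΔE₁ + ΔE₂ = 140.00265300 + 500.00947500 = 640.01213 eV

Note: This equals the direct transition 5 → 1: 640.01213 eV ✓
Energy is conserved regardless of the path taken.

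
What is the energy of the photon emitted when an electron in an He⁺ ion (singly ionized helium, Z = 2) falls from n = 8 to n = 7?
0.260313 eV

The energy levels are E_n = -13.6057 Z² eV / n².

Energy at n = 8: E_8 = -13.6057 × 2² / 8² = -0.850356250 eV
Energy at n = 7: E_7 = -13.6057 × 2² / 7² = -1.110669388 eV

For emission (electron falling to lower state), the photon energy is:
E_photon = E_8 - E_7 = |-0.850356250 - (-1.110669388)|
E_photon = 0.260313 eV

This energy is carried away by the emitted photon.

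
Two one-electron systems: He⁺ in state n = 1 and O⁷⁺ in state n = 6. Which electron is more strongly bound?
He⁺ at n = 1 (E = -54.4228 eV)

Using E_n = -13.6057 Z² / n² eV:

He⁺ (Z = 2) at n = 1:
E = -13.6057 × 2² / 1² = -13.6057 × 4 / 1 = -54.4228000 eV

O⁷⁺ (Z = 8) at n = 6:
E = -13.6057 × 8² / 6² = -13.6057 × 64 / 36 = -24.1879111 eV

Since -54.4228000 eV < -24.1879111 eV,
He⁺ at n = 1 is more tightly bound (requires more energy to ionize).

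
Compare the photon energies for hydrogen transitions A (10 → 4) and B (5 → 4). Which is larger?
10 → 4

Calculate the energy for each transition:

Transition 10 → 4:
ΔE₁ = |E_4 - E_10| = |-13.6057/4² - (-13.6057/10²)|
ΔE₁ = |-0.850356250 - (-0.136057000)| = 0.714299 eV

Transition 5 → 4:
ΔE₂ = |E_4 - E_5| = |-13.6057/4² - (-13.6057/5²)|
ΔE₂ = |-0.850356250 - (-0.544228000)| = 0.306128 eV

Since 0.714299 eV > 0.306128 eV, the transition 10 → 4 emits the more energetic photon.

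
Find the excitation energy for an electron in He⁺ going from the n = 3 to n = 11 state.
5.597203 eV

The energy levels of a hydrogen-like atom are E_n = -13.6057 Z² eV / n².

Energy at n = 3: E_3 = -13.6057 × 2² / 3² = -6.046977778 eV
Energy at n = 11: E_11 = -13.6057 × 2² / 11² = -0.449775207 eV

The excitation energy is the difference:
ΔE = E_11 - E_3
ΔE = -0.449775207 - (-6.046977778)
ΔE = 5.597203 eV

Since this is positive, energy must be absorbed (photon absorption).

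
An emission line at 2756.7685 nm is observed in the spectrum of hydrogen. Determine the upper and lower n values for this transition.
n = 12 → n = 5

First, find the photon energy from the wavelength (hc = 1239.84 eV·nm):
E = hc/λ = 1239.84 eV·nm / 2756.7685 nm = 0.44974397 eV

The energy levels of hydrogen satisfy E_n = -13.6057 / n² eV, so an emission n_i → n_f releases
ΔE = 13.6057 × (1/n_f² − 1/n_i²) eV.

Setting ΔE equal to the photon energy:
1/n_f² − 1/n_i² = 0.44974397 / 13.6057 = 0.033055555

Since 1/n_i² must be positive, we need 1/n_f² > 0.033055555, i.e. n_f ≤ 5. For each allowed n_f, solve n_i = (1/n_f² − 0.033055555)^(−1/2) and check whether it is a whole number:
  n_f = 1: 1/n_i² = 1.000000000 − 0.033055555 = 0.966944445 → n_i = 1.017  (not an integer) ✗
  n_f = 2: 1/n_i² = 0.250000000 − 0.033055555 = 0.216944445 → n_i = 2.147  (not an integer) ✗
  n_f = 3: 1/n_i² = 0.111111111 − 0.033055555 = 0.078055556 → n_i = 3.579  (not an integer) ✗
  n_f = 4: 1/n_i² = 0.062500000 − 0.033055555 = 0.029444445 → n_i = 5.828  (not an integer) ✗
  n_f = 5: 1/n_i² = 0.040000000 − 0.033055555 = 0.006944445 → n_i = 12.000  → integer, n_i = 12 ✓

Only n_f = 5 gives an integer upper level, n_i = 12.

The transition is from n = 12 to n = 5 (emission).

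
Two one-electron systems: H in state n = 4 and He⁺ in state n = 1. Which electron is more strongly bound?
He⁺ at n = 1 (E = -54.42280 eV)

Using E_n = -13.6057 Z² / n² eV:

H (Z = 1) at n = 4:
E = -13.6057 × 1² / 4² = -13.6057 × 1 / 16 = -0.85035625 eV

He⁺ (Z = 2) at n = 1:
E = -13.6057 × 2² / 1² = -13.6057 × 4 / 1 = -54.42280000 eV

Since -54.42280000 eV < -0.85035625 eV,
He⁺ at n = 1 is more tightly bound (requires more energy to ionize).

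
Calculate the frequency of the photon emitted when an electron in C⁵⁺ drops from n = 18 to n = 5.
4.372e+15 Hz

First, find the transition energy:
E_18 = -13.6057 × 6² / 18² = -1.5117444 eV
E_5 = -13.6057 × 6² / 5² = -19.5922080 eV
|ΔE| = |E_5 - E_18| = 18.0804636 eV

Convert to Joules: E = 18.0804636 eV × (1.602177 × 10⁻¹⁹ J/eV) = 2.89681e-18 J

Using E = hf:
f = E/h = 2.89681e-18 J / (6.62607 × 10⁻³⁴ J·s)
f = 4.372e+15 Hz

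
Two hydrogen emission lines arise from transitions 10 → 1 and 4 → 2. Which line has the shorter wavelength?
10 → 1

Calculate the energy for each transition:

Transition 10 → 1:
ΔE₁ = |E_1 - E_10| = |-13.6057/1² - (-13.6057/10²)|
ΔE₁ = |-13.60570000 - (-0.13605700)| = 13.46964 eV

Transition 4 → 2:
ΔE₂ = |E_2 - E_4| = |-13.6057/2² - (-13.6057/4²)|
ΔE₂ = |-3.40142500 - (-0.85035625)| = 2.55107 eV

Since 13.46964 eV > 2.55107 eV, the transition 10 → 1 emits the more energetic photon.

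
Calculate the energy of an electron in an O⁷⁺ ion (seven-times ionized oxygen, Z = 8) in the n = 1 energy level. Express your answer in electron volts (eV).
-870.76480 eV

The energy levels of a hydrogen-like atom are given by:
E_n = -13.6057 Z² / n² eV  (with Z = 8 for O⁷⁺)

For n = 1:
E_1 = -13.6057 × 8² / 1²
E_1 = -13.6057 × 64 / 1
E_1 = -870.76480 eV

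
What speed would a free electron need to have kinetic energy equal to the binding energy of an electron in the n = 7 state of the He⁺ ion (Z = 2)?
6.25e+05 m/s (or 0.208% of c)

The binding energy at n = 7 for He⁺ is:
E_7 = -13.6057 × 2²/7² = -1.11067 eV
|E_7| = 1.11067 eV

Convert to Joules:
KE = 1.11067 eV × (1.602177 × 10⁻¹⁹ J/eV) = 1.7795e-19 J

Using KE = ½mv²:
v = √(2·KE/m_e)
v = √(2 × 1.7795e-19 J / 9.10938 × 10⁻³¹ kg)
v = 6.25e+05 m/s

This is approximately 0.208% the speed of light.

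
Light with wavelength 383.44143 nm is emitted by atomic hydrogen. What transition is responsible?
n = 9 → n = 2

First, find the photon energy from the wavelength (hc = 1239.84 eV·nm):
E = hc/λ = 1239.84 eV·nm / 383.44143 nm = 3.2334534 eV

The energy levels of hydrogen satisfy E_n = -13.6057 / n² eV, so an emission n_i → n_f releases
ΔE = 13.6057 × (1/n_f² − 1/n_i²) eV.

Setting ΔE equal to the photon energy:
1/n_f² − 1/n_i² = 3.2334534 / 13.6057 = 0.23765432

Since 1/n_i² must be positive, we need 1/n_f² > 0.23765432, i.e. n_f ≤ 2. For each allowed n_f, solve n_i = (1/n_f² − 0.23765432)^(−1/2) and check whether it is a whole number:
  n_f = 1: 1/n_i² = 1.00000000 − 0.23765432 = 0.76234568 → n_i = 1.145  (not an integer) ✗
  n_f = 2: 1/n_i² = 0.25000000 − 0.23765432 = 0.01234568 → n_i = 9.000  → integer, n_i = 9 ✓

Only n_f = 2 gives an integer upper level, n_i = 9.

The transition is from n = 9 to n = 2 (emission).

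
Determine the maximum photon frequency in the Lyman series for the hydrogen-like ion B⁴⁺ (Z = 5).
8.22e+16 Hz

The series limit corresponds to the transition from n = ∞ to n = 1.
This is the highest energy (shortest wavelength) transition in the Lyman series.

E_∞ = 0 eV
E_1 = -13.6057 × 5² / 1² = -340.14250000 eV

Energy at series limit:
ΔE = E_∞ - E_1 = 0 - (-340.14250000) = 340.14250000 eV
E = 340.14250000 eV × (1.602177 × 10⁻¹⁹ J/eV) = 5.4497e-17 J
f = E/h = 5.4497e-17 J / (6.62607 × 10⁻³⁴ J·s) = 8.22e+16 Hz

This energy equals the ionization energy from the n = 1 state of B⁴⁺.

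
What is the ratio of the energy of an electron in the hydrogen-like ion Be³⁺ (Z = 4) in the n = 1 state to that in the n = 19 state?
361.0000

Using E_n = -13.6057 Z² / n² eV with Z = 4:

E_1 = -13.6057 × 4² / 1² = -217.6912 / 1 = -217.6912000000 eV
E_19 = -13.6057 × 4² / 19² = -217.6912 / 361 = -0.6030227147 eV

The ratio is:
E_1/E_19 = (-217.6912000000) / (-0.6030227147)
E_1/E_19 = (-217.6912/1) / (-217.6912/361)
E_1/E_19 = 361/1
E_1/E_19 = 361.0000
(Note: the Z² factors cancel in the ratio.)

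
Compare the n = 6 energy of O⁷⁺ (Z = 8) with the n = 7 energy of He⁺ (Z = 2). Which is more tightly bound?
O⁷⁺ at n = 6 (E = -24.188 eV)

Using E_n = -13.6057 Z² / n² eV:

O⁷⁺ (Z = 8) at n = 6:
E = -13.6057 × 8² / 6² = -13.6057 × 64 / 36 = -24.187911 eV

He⁺ (Z = 2) at n = 7:
E = -13.6057 × 2² / 7² = -13.6057 × 4 / 49 = -1.110669 eV

Since -24.187911 eV < -1.110669 eV,
O⁷⁺ at n = 6 is more tightly bound (requires more energy to ionize).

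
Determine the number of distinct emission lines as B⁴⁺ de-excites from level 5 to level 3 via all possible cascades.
3

The electron can occupy levels n = 3, 4, ..., 5 during de-excitation — that is m = 5 - 3 + 1 = 3 distinct levels.

The number of distinct spectral lines equals the number of ways to choose 2 of these m levels (each pair gives one possible emission transition):

Number of lines = m(m-1)/2 = 3×2/2 = 3

These correspond to all possible transitions between the 3 levels:
5 → 4, 5 → 3, 4 → 3

Each transition produces a photon with a unique energy (and thus wavelength). This count does not depend on Z.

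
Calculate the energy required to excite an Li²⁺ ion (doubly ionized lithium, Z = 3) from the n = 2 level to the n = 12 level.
29.762 eV

The energy levels of a hydrogen-like atom are E_n = -13.6057 Z² eV / n².

Energy at n = 2: E_2 = -13.6057 × 3² / 2² = -30.612825 eV
Energy at n = 12: E_12 = -13.6057 × 3² / 12² = -0.850356 eV

The excitation energy is the difference:
ΔE = E_12 - E_2
ΔE = -0.850356 - (-30.612825)
ΔE = 29.762 eV

Since this is positive, energy must be absorbed (photon absorption).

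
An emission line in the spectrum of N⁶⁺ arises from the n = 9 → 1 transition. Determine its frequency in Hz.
1.59e+17 Hz

First, find the transition energy:
E_9 = -13.6057 × 7² / 9² = -8.230609 eV
E_1 = -13.6057 × 7² / 1² = -666.679300 eV
|ΔE| = |E_1 - E_9| = 658.448691 eV

Convert to Joules: E = 658.448691 eV × (1.602177 × 10⁻¹⁹ J/eV) = 1.0550e-16 J

Using E = hf:
f = E/h = 1.0550e-16 J / (6.62607 × 10⁻³⁴ J·s)
f = 1.59e+17 Hz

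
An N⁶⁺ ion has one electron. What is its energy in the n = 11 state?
-5.510 eV

For hydrogen-like ions, the energy levels scale with Z²:
E_n = -13.6057 Z² / n² eV

For N⁶⁺ (Z = 7) at n = 11:
E_11 = -13.6057 × 7² / 11²
E_11 = -13.6057 × 49 / 121
E_11 = -666.6793 / 121
E_11 = -5.510 eV

The energy is 49 times more negative than hydrogen at the same n due to the stronger nuclear charge.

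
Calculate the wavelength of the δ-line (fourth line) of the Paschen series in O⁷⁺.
15.70 nm

The lines of a series are numbered from the longest wavelength (smallest ΔE) outward; the fourth line is the transition from n = n_f + 4 to n_f.
The Paschen series has all transitions ending at n_f = 3.

For O⁷⁺ (Z = 8), the fourth line (δ-line) is the jump from n = 7 to n = 3:
E_7 = -13.6057 × 8² / 7² = -17.7707 eV
E_3 = -13.6057 × 8² / 3² = -96.7516 eV
ΔE = E_7 - E_3 = 78.9809 eV

λ = hc/E = 1239.84 eV·nm / 78.9809 eV
λ = 15.70 nm

This is the δ-line of the Paschen series in O⁷⁺.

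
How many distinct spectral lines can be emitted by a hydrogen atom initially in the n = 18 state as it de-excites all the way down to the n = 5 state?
91

The electron can occupy levels n = 5, 6, ..., 18 during de-excitation — that is m = 18 - 5 + 1 = 14 distinct levels.

The number of distinct spectral lines equals the number of ways to choose 2 of these m levels (each pair gives one possible emission transition):

Number of lines = m(m-1)/2 = 14×13/2 = 91

These correspond to all possible transitions between the 14 levels:
18 → 17, 18 → 16, 18 → 15, 18 → 14, 18 → 13, 18 → 12, 18 → 11, 18 → 10...

Each transition produces a photon with a unique energy (and thus wavelength). This count does not depend on Z.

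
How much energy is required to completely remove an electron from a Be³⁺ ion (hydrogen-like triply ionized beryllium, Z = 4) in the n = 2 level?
54.42280 eV

The ionization energy is the energy needed to remove the electron completely (n → ∞).

For a hydrogen-like ion with Z = 4, E_n = -13.6057 Z² / n² eV.

At n = 2: E_2 = -13.6057 × 4² / 2² = -54.42280000 eV
At n = ∞: E_∞ = 0 eV

Ionization energy = E_∞ - E_2 = 0 - (-54.42280000) = 54.42280000 eV
Ionization energy ≈ 54.42280 eV

This is also called the binding energy of the electron in state n = 2.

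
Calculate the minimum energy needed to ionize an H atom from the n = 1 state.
13.61 eV

The ionization energy is the energy needed to remove the electron completely (n → ∞).

For hydrogen, E_n = -13.6057 eV / n².

At n = 1: E_1 = -13.6057 / 1² = -13.60570 eV
At n = ∞: E_∞ = 0 eV

Ionization energy = E_∞ - E_1 = 0 - (-13.60570) = 13.60570 eV
Ionization energy ≈ 13.61 eV

This is also called the binding energy of the electron in state n = 1.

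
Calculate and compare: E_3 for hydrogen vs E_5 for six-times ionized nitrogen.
N⁶⁺ at n = 5 (E = -26.67 eV)

Using E_n = -13.6057 Z² / n² eV:

H (Z = 1) at n = 3:
E = -13.6057 × 1² / 3² = -13.6057 × 1 / 9 = -1.51174 eV

N⁶⁺ (Z = 7) at n = 5:
E = -13.6057 × 7² / 5² = -13.6057 × 49 / 25 = -26.66717 eV

Since -26.66717 eV < -1.51174 eV,
N⁶⁺ at n = 5 is more tightly bound (requires more energy to ionize).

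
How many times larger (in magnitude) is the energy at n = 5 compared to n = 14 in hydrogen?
7.840000

Using E_n = -13.6057 Z² / n² eV with Z = 1:

E_5 = -13.6057 / 5² = -13.6057 / 25 = -0.544228000000 eV
E_14 = -13.6057 / 14² = -13.6057 / 196 = -0.069416836735 eV

The ratio is:
E_5/E_14 = (-0.544228000000) / (-0.069416836735)
E_5/E_14 = (-13.6057/25) / (-13.6057/196)
E_5/E_14 = 196/25
E_5/E_14 = 7.840000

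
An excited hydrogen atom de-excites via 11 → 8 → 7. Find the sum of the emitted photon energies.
0.165224 eV

The energy levels of hydrogen are E_n = -13.6057 / n² eV.

First transition (11 → 8):
ΔE₁ = |E_8 - E_11|
ΔE₁ = |-0.212589062500 - (-0.112443801653)| = 0.100145261 eV

Second transition (8 → 7):
ΔE₂ = |E_7 - E_8|
ΔE₂ = |-0.277667346939 - (-0.212589062500)| = 0.065078284 eV

Total energy released:
E_total = ΔE₁ + ΔE₂ = 0.100145261 + 0.065078284 = 0.165224 eV

Note: This equals the direct transition 11 → 7: 0.165224 eV ✓
Energy is conserved regardless of the path taken.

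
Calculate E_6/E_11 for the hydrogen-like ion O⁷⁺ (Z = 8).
3.361111

Using E_n = -13.6057 Z² / n² eV with Z = 8:

E_6 = -13.6057 × 8² / 6² = -870.7648 / 36 = -24.187911111111 eV
E_11 = -13.6057 × 8² / 11² = -870.7648 / 121 = -7.196403305785 eV

The ratio is:
E_6/E_11 = (-24.187911111111) / (-7.196403305785)
E_6/E_11 = (-870.7648/36) / (-870.7648/121)
E_6/E_11 = 121/36
E_6/E_11 = 3.361111
(Note: the Z² factors cancel in the ratio.)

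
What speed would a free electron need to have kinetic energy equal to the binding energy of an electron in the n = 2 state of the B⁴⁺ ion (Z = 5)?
5.46923e+06 m/s (or 1.82% of c)

The binding energy at n = 2 for B⁴⁺ is:
E_2 = -13.6057 × 5²/2² = -85.0356250 eV
|E_2| = 85.0356250 eV

Convert to Joules:
KE = 85.0356250 eV × (1.602177 × 10⁻¹⁹ J/eV) = 1.3624212e-17 J

Using KE = ½mv²:
v = √(2·KE/m_e)
v = √(2 × 1.3624212e-17 J / 9.10938 × 10⁻³¹ kg)
v = 5.46923e+06 m/s

This is approximately 1.82% the speed of light.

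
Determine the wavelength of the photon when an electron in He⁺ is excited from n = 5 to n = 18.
617.16 nm

First, find the transition energy using E_n = -13.6057 Z² / n² eV:
E_5 = -13.6057 × 2² / 5² = -2.176912 eV
E_18 = -13.6057 × 2² / 18² = -0.167972 eV

Photon energy: |ΔE| = |E_18 - E_5| = 2.008940 eV

Convert to wavelength using E = hc/λ with hc = 1239.84 eV·nm:
λ = hc/E = 1239.84 eV·nm / 2.008940 eV
λ = 617.16 nm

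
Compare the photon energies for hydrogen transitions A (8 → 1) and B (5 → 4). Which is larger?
8 → 1

Calculate the energy for each transition:

Transition 8 → 1:
ΔE₁ = |E_1 - E_8| = |-13.6057/1² - (-13.6057/8²)|
ΔE₁ = |-13.60570000000 - (-0.21258906250)| = 13.39311094 eV

Transition 5 → 4:
ΔE₂ = |E_4 - E_5| = |-13.6057/4² - (-13.6057/5²)|
ΔE₂ = |-0.85035625000 - (-0.54422800000)| = 0.30612825 eV

Since 13.39311094 eV > 0.30612825 eV, the transition 8 → 1 emits the more energetic photon.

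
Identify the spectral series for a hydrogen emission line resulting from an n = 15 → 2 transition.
Balmer series

The spectral series in hydrogen are named based on the final (lower) energy level:
- Lyman series: n_final = 1 (ultraviolet)
- Balmer series: n_final = 2 (visible/near-UV)
- Paschen series: n_final = 3 (infrared)
- Brackett series: n_final = 4 (infrared)
- Pfund series: n_final = 5 (far infrared)

Since this transition ends at n = 2, it belongs to the Balmer series.

For reference, this 15 → 2 line has photon energy
ΔE = 13.6057 eV × (1/2² - 1/15²) = 3.3409552222 eV,
corresponding to wavelength λ = hc/ΔE = 1239.84 eV·nm / 3.3409552222 eV = 371.103447 nm in the visible/near-UV region.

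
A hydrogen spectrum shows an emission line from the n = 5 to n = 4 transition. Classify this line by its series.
Brackett series

The spectral series in hydrogen are named based on the final (lower) energy level:
- Lyman series: n_final = 1 (ultraviolet)
- Balmer series: n_final = 2 (visible/near-UV)
- Paschen series: n_final = 3 (infrared)
- Brackett series: n_final = 4 (infrared)
- Pfund series: n_final = 5 (far infrared)

Since this transition ends at n = 4, it belongs to the Brackett series.

For reference, this 5 → 4 line has photon energy
ΔE = 13.6057 eV × (1/4² - 1/5²) = 0.306128250 eV,
corresponding to wavelength λ = hc/ΔE = 1239.84 eV·nm / 0.306128250 eV = 4050.067 nm in the infrared region.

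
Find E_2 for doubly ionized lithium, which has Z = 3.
-30.61 eV

For hydrogen-like ions, the energy levels scale with Z²:
E_n = -13.6057 Z² / n² eV

For Li²⁺ (Z = 3) at n = 2:
E_2 = -13.6057 × 3² / 2²
E_2 = -13.6057 × 9 / 4
E_2 = -122.4513 / 4
E_2 = -30.61 eV

The energy is 9 times more negative than hydrogen at the same n due to the stronger nuclear charge.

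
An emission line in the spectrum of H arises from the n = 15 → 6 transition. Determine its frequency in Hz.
7.68e+13 Hz

First, find the transition energy:
E_15 = -13.6057 / 15² = -0.060470 eV
E_6 = -13.6057 / 6² = -0.377936 eV
|ΔE| = |E_6 - E_15| = 0.317466 eV

Convert to Joules: E = 0.317466 eV × (1.602177 × 10⁻¹⁹ J/eV) = 5.0864e-20 J

Using E = hf:
f = E/h = 5.0864e-20 J / (6.62607 × 10⁻³⁴ J·s)
f = 7.68e+13 Hz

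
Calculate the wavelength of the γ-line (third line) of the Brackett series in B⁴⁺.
86.597802 nm

The lines of a series are numbered from the longest wavelength (smallest ΔE) outward; the third line is the transition from n = n_f + 3 to n_f.
The Brackett series has all transitions ending at n_f = 4.

For B⁴⁺ (Z = 5), the third line (γ-line) is the jump from n = 7 to n = 4:
E_7 = -13.6057 × 5² / 7² = -6.94168367 eV
E_4 = -13.6057 × 5² / 4² = -21.25890625 eV
ΔE = E_7 - E_4 = 14.31722258 eV

λ = hc/E = 1239.84 eV·nm / 14.31722258 eV
λ = 86.597802 nm

This is the γ-line of the Brackett series in B⁴⁺.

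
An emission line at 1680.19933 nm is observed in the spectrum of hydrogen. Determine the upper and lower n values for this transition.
n = 11 → n = 4

First, find the photon energy from the wavelength (hc = 1239.84 eV·nm):
E = hc/λ = 1239.84 eV·nm / 1680.19933 nm = 0.73791245 eV

The energy levels of hydrogen satisfy E_n = -13.6057 / n² eV, so an emission n_i → n_f releases
ΔE = 13.6057 × (1/n_f² − 1/n_i²) eV.

Setting ΔE equal to the photon energy:
1/n_f² − 1/n_i² = 0.73791245 / 13.6057 = 0.054235537

Since 1/n_i² must be positive, we need 1/n_f² > 0.054235537, i.e. n_f ≤ 4. For each allowed n_f, solve n_i = (1/n_f² − 0.054235537)^(−1/2) and check whether it is a whole number:
  n_f = 1: 1/n_i² = 1.000000000 − 0.054235537 = 0.945764463 → n_i = 1.028  (not an integer) ✗
  n_f = 2: 1/n_i² = 0.250000000 − 0.054235537 = 0.195764463 → n_i = 2.260  (not an integer) ✗
  n_f = 3: 1/n_i² = 0.111111111 − 0.054235537 = 0.056875574 → n_i = 4.193  (not an integer) ✗
  n_f = 4: 1/n_i² = 0.062500000 − 0.054235537 = 0.008264463 → n_i = 11.000  → integer, n_i = 11 ✓

Only n_f = 4 gives an integer upper level, n_i = 11.

The transition is from n = 11 to n = 4 (emission).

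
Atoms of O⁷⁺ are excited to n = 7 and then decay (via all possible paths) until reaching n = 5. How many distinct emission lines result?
3

The electron can occupy levels n = 5, 6, ..., 7 during de-excitation — that is m = 7 - 5 + 1 = 3 distinct levels.

The number of distinct spectral lines equals the number of ways to choose 2 of these m levels (each pair gives one possible emission transition):

Number of lines = m(m-1)/2 = 3×2/2 = 3

These correspond to all possible transitions between the 3 levels:
7 → 6, 7 → 5, 6 → 5

Each transition produces a photon with a unique energy (and thus wavelength). This count does not depend on Z.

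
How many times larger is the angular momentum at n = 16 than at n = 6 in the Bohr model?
2.666667

In the Bohr model, L_n = nℏ, so the ratio is purely the ratio of quantum numbers:

L_16/L_6 = 16ℏ / 6ℏ = 16/6 = 2.666667

The angular momentum scales linearly with n.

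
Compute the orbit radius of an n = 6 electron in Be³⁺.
0.476260 nm (or 4.762595 Å)

The Bohr radius formula is:
r_n = n² a₀ / Z

where a₀ = 0.052917721 nm is the Bohr radius.

For Be³⁺ (Z = 4) at n = 6:
r_6 = 6² × 0.052917721 nm / 4
r_6 = 36 × 0.052917721 nm / 4
r_6 = 1.9050380 nm / 4
r_6 = 0.476260 nm

The electron orbits at approximately 0.476260 nm from the nucleus.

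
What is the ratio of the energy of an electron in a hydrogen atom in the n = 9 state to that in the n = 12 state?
1.78

Using E_n = -13.6057 Z² / n² eV with Z = 1:

E_9 = -13.6057 / 9² = -13.6057 / 81 = -0.16797160 eV
E_12 = -13.6057 / 12² = -13.6057 / 144 = -0.09448403 eV

The ratio is:
E_9/E_12 = (-0.16797160) / (-0.09448403)
E_9/E_12 = (-13.6057/81) / (-13.6057/144)
E_9/E_12 = 144/81
E_9/E_12 = 1.78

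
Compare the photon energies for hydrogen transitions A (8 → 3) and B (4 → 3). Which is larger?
8 → 3

Calculate the energy for each transition:

Transition 8 → 3:
ΔE₁ = |E_3 - E_8| = |-13.6057/3² - (-13.6057/8²)|
ΔE₁ = |-1.511744444 - (-0.212589063)| = 1.299155 eV

Transition 4 → 3:
ΔE₂ = |E_3 - E_4| = |-13.6057/3² - (-13.6057/4²)|
ΔE₂ = |-1.511744444 - (-0.850356250)| = 0.661388 eV

Since 1.299155 eV > 0.661388 eV, the transition 8 → 3 emits the more energetic photon.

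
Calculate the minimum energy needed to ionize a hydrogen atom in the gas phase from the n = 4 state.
0.850356 eV

The ionization energy is the energy needed to remove the electron completely (n → ∞).

For hydrogen, E_n = -13.6057 eV / n².

At n = 4: E_4 = -13.6057 / 4² = -0.850356250 eV
At n = ∞: E_∞ = 0 eV

Ionization energy = E_∞ - E_4 = 0 - (-0.850356250) = 0.850356250 eV
Ionization energy ≈ 0.850356 eV

This is also called the binding energy of the electron in state n = 4.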